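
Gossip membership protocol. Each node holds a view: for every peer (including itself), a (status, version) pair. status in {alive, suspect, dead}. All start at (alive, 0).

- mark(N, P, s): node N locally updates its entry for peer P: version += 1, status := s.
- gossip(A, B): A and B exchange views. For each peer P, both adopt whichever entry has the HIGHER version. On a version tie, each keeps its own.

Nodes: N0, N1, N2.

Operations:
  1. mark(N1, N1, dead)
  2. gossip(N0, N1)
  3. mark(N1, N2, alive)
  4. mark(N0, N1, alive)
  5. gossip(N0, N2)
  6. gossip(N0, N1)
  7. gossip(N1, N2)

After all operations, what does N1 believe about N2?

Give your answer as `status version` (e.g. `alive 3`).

Op 1: N1 marks N1=dead -> (dead,v1)
Op 2: gossip N0<->N1 -> N0.N0=(alive,v0) N0.N1=(dead,v1) N0.N2=(alive,v0) | N1.N0=(alive,v0) N1.N1=(dead,v1) N1.N2=(alive,v0)
Op 3: N1 marks N2=alive -> (alive,v1)
Op 4: N0 marks N1=alive -> (alive,v2)
Op 5: gossip N0<->N2 -> N0.N0=(alive,v0) N0.N1=(alive,v2) N0.N2=(alive,v0) | N2.N0=(alive,v0) N2.N1=(alive,v2) N2.N2=(alive,v0)
Op 6: gossip N0<->N1 -> N0.N0=(alive,v0) N0.N1=(alive,v2) N0.N2=(alive,v1) | N1.N0=(alive,v0) N1.N1=(alive,v2) N1.N2=(alive,v1)
Op 7: gossip N1<->N2 -> N1.N0=(alive,v0) N1.N1=(alive,v2) N1.N2=(alive,v1) | N2.N0=(alive,v0) N2.N1=(alive,v2) N2.N2=(alive,v1)

Answer: alive 1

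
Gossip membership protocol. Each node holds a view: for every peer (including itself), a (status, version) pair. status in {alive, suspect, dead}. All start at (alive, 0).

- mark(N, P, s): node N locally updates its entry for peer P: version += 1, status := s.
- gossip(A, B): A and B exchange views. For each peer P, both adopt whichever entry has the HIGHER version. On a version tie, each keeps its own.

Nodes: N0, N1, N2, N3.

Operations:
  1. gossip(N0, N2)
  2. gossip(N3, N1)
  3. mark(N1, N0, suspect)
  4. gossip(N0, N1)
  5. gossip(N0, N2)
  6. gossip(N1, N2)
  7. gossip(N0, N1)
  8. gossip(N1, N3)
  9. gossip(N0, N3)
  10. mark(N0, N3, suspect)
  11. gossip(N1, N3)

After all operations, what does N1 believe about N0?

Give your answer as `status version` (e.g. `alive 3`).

Answer: suspect 1

Derivation:
Op 1: gossip N0<->N2 -> N0.N0=(alive,v0) N0.N1=(alive,v0) N0.N2=(alive,v0) N0.N3=(alive,v0) | N2.N0=(alive,v0) N2.N1=(alive,v0) N2.N2=(alive,v0) N2.N3=(alive,v0)
Op 2: gossip N3<->N1 -> N3.N0=(alive,v0) N3.N1=(alive,v0) N3.N2=(alive,v0) N3.N3=(alive,v0) | N1.N0=(alive,v0) N1.N1=(alive,v0) N1.N2=(alive,v0) N1.N3=(alive,v0)
Op 3: N1 marks N0=suspect -> (suspect,v1)
Op 4: gossip N0<->N1 -> N0.N0=(suspect,v1) N0.N1=(alive,v0) N0.N2=(alive,v0) N0.N3=(alive,v0) | N1.N0=(suspect,v1) N1.N1=(alive,v0) N1.N2=(alive,v0) N1.N3=(alive,v0)
Op 5: gossip N0<->N2 -> N0.N0=(suspect,v1) N0.N1=(alive,v0) N0.N2=(alive,v0) N0.N3=(alive,v0) | N2.N0=(suspect,v1) N2.N1=(alive,v0) N2.N2=(alive,v0) N2.N3=(alive,v0)
Op 6: gossip N1<->N2 -> N1.N0=(suspect,v1) N1.N1=(alive,v0) N1.N2=(alive,v0) N1.N3=(alive,v0) | N2.N0=(suspect,v1) N2.N1=(alive,v0) N2.N2=(alive,v0) N2.N3=(alive,v0)
Op 7: gossip N0<->N1 -> N0.N0=(suspect,v1) N0.N1=(alive,v0) N0.N2=(alive,v0) N0.N3=(alive,v0) | N1.N0=(suspect,v1) N1.N1=(alive,v0) N1.N2=(alive,v0) N1.N3=(alive,v0)
Op 8: gossip N1<->N3 -> N1.N0=(suspect,v1) N1.N1=(alive,v0) N1.N2=(alive,v0) N1.N3=(alive,v0) | N3.N0=(suspect,v1) N3.N1=(alive,v0) N3.N2=(alive,v0) N3.N3=(alive,v0)
Op 9: gossip N0<->N3 -> N0.N0=(suspect,v1) N0.N1=(alive,v0) N0.N2=(alive,v0) N0.N3=(alive,v0) | N3.N0=(suspect,v1) N3.N1=(alive,v0) N3.N2=(alive,v0) N3.N3=(alive,v0)
Op 10: N0 marks N3=suspect -> (suspect,v1)
Op 11: gossip N1<->N3 -> N1.N0=(suspect,v1) N1.N1=(alive,v0) N1.N2=(alive,v0) N1.N3=(alive,v0) | N3.N0=(suspect,v1) N3.N1=(alive,v0) N3.N2=(alive,v0) N3.N3=(alive,v0)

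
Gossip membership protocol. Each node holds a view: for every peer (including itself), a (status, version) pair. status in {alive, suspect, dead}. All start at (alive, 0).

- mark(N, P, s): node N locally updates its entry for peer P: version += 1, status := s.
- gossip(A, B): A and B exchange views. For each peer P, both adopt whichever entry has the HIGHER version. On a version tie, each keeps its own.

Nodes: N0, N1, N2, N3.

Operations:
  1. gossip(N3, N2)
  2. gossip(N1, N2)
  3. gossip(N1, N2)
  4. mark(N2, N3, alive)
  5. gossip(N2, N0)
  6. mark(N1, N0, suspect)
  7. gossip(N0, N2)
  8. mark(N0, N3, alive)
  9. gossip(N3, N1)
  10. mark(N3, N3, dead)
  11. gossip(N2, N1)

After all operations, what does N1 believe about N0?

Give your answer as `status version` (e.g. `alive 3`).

Answer: suspect 1

Derivation:
Op 1: gossip N3<->N2 -> N3.N0=(alive,v0) N3.N1=(alive,v0) N3.N2=(alive,v0) N3.N3=(alive,v0) | N2.N0=(alive,v0) N2.N1=(alive,v0) N2.N2=(alive,v0) N2.N3=(alive,v0)
Op 2: gossip N1<->N2 -> N1.N0=(alive,v0) N1.N1=(alive,v0) N1.N2=(alive,v0) N1.N3=(alive,v0) | N2.N0=(alive,v0) N2.N1=(alive,v0) N2.N2=(alive,v0) N2.N3=(alive,v0)
Op 3: gossip N1<->N2 -> N1.N0=(alive,v0) N1.N1=(alive,v0) N1.N2=(alive,v0) N1.N3=(alive,v0) | N2.N0=(alive,v0) N2.N1=(alive,v0) N2.N2=(alive,v0) N2.N3=(alive,v0)
Op 4: N2 marks N3=alive -> (alive,v1)
Op 5: gossip N2<->N0 -> N2.N0=(alive,v0) N2.N1=(alive,v0) N2.N2=(alive,v0) N2.N3=(alive,v1) | N0.N0=(alive,v0) N0.N1=(alive,v0) N0.N2=(alive,v0) N0.N3=(alive,v1)
Op 6: N1 marks N0=suspect -> (suspect,v1)
Op 7: gossip N0<->N2 -> N0.N0=(alive,v0) N0.N1=(alive,v0) N0.N2=(alive,v0) N0.N3=(alive,v1) | N2.N0=(alive,v0) N2.N1=(alive,v0) N2.N2=(alive,v0) N2.N3=(alive,v1)
Op 8: N0 marks N3=alive -> (alive,v2)
Op 9: gossip N3<->N1 -> N3.N0=(suspect,v1) N3.N1=(alive,v0) N3.N2=(alive,v0) N3.N3=(alive,v0) | N1.N0=(suspect,v1) N1.N1=(alive,v0) N1.N2=(alive,v0) N1.N3=(alive,v0)
Op 10: N3 marks N3=dead -> (dead,v1)
Op 11: gossip N2<->N1 -> N2.N0=(suspect,v1) N2.N1=(alive,v0) N2.N2=(alive,v0) N2.N3=(alive,v1) | N1.N0=(suspect,v1) N1.N1=(alive,v0) N1.N2=(alive,v0) N1.N3=(alive,v1)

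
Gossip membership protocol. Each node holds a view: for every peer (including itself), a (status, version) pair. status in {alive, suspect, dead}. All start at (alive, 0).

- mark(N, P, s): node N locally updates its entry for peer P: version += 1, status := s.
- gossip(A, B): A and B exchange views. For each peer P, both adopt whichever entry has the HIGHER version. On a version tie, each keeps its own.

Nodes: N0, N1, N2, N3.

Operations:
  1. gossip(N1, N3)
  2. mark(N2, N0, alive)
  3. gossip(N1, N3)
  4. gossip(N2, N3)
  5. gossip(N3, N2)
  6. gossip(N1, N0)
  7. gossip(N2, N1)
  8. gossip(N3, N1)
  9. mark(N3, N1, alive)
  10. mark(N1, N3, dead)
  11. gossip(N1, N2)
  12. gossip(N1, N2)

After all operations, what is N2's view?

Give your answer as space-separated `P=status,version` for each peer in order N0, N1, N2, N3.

Op 1: gossip N1<->N3 -> N1.N0=(alive,v0) N1.N1=(alive,v0) N1.N2=(alive,v0) N1.N3=(alive,v0) | N3.N0=(alive,v0) N3.N1=(alive,v0) N3.N2=(alive,v0) N3.N3=(alive,v0)
Op 2: N2 marks N0=alive -> (alive,v1)
Op 3: gossip N1<->N3 -> N1.N0=(alive,v0) N1.N1=(alive,v0) N1.N2=(alive,v0) N1.N3=(alive,v0) | N3.N0=(alive,v0) N3.N1=(alive,v0) N3.N2=(alive,v0) N3.N3=(alive,v0)
Op 4: gossip N2<->N3 -> N2.N0=(alive,v1) N2.N1=(alive,v0) N2.N2=(alive,v0) N2.N3=(alive,v0) | N3.N0=(alive,v1) N3.N1=(alive,v0) N3.N2=(alive,v0) N3.N3=(alive,v0)
Op 5: gossip N3<->N2 -> N3.N0=(alive,v1) N3.N1=(alive,v0) N3.N2=(alive,v0) N3.N3=(alive,v0) | N2.N0=(alive,v1) N2.N1=(alive,v0) N2.N2=(alive,v0) N2.N3=(alive,v0)
Op 6: gossip N1<->N0 -> N1.N0=(alive,v0) N1.N1=(alive,v0) N1.N2=(alive,v0) N1.N3=(alive,v0) | N0.N0=(alive,v0) N0.N1=(alive,v0) N0.N2=(alive,v0) N0.N3=(alive,v0)
Op 7: gossip N2<->N1 -> N2.N0=(alive,v1) N2.N1=(alive,v0) N2.N2=(alive,v0) N2.N3=(alive,v0) | N1.N0=(alive,v1) N1.N1=(alive,v0) N1.N2=(alive,v0) N1.N3=(alive,v0)
Op 8: gossip N3<->N1 -> N3.N0=(alive,v1) N3.N1=(alive,v0) N3.N2=(alive,v0) N3.N3=(alive,v0) | N1.N0=(alive,v1) N1.N1=(alive,v0) N1.N2=(alive,v0) N1.N3=(alive,v0)
Op 9: N3 marks N1=alive -> (alive,v1)
Op 10: N1 marks N3=dead -> (dead,v1)
Op 11: gossip N1<->N2 -> N1.N0=(alive,v1) N1.N1=(alive,v0) N1.N2=(alive,v0) N1.N3=(dead,v1) | N2.N0=(alive,v1) N2.N1=(alive,v0) N2.N2=(alive,v0) N2.N3=(dead,v1)
Op 12: gossip N1<->N2 -> N1.N0=(alive,v1) N1.N1=(alive,v0) N1.N2=(alive,v0) N1.N3=(dead,v1) | N2.N0=(alive,v1) N2.N1=(alive,v0) N2.N2=(alive,v0) N2.N3=(dead,v1)

Answer: N0=alive,1 N1=alive,0 N2=alive,0 N3=dead,1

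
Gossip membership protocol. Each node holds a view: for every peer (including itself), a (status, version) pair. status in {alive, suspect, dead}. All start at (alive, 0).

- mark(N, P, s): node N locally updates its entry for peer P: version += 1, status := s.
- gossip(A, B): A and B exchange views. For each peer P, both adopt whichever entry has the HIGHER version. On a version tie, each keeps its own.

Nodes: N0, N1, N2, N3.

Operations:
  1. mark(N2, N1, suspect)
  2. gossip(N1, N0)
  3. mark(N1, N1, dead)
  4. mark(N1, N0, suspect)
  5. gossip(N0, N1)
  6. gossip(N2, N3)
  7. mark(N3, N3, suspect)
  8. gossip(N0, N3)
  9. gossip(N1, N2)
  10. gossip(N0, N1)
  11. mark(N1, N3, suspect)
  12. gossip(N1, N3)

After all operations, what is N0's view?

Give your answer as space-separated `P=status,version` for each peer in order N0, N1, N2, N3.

Answer: N0=suspect,1 N1=dead,1 N2=alive,0 N3=suspect,1

Derivation:
Op 1: N2 marks N1=suspect -> (suspect,v1)
Op 2: gossip N1<->N0 -> N1.N0=(alive,v0) N1.N1=(alive,v0) N1.N2=(alive,v0) N1.N3=(alive,v0) | N0.N0=(alive,v0) N0.N1=(alive,v0) N0.N2=(alive,v0) N0.N3=(alive,v0)
Op 3: N1 marks N1=dead -> (dead,v1)
Op 4: N1 marks N0=suspect -> (suspect,v1)
Op 5: gossip N0<->N1 -> N0.N0=(suspect,v1) N0.N1=(dead,v1) N0.N2=(alive,v0) N0.N3=(alive,v0) | N1.N0=(suspect,v1) N1.N1=(dead,v1) N1.N2=(alive,v0) N1.N3=(alive,v0)
Op 6: gossip N2<->N3 -> N2.N0=(alive,v0) N2.N1=(suspect,v1) N2.N2=(alive,v0) N2.N3=(alive,v0) | N3.N0=(alive,v0) N3.N1=(suspect,v1) N3.N2=(alive,v0) N3.N3=(alive,v0)
Op 7: N3 marks N3=suspect -> (suspect,v1)
Op 8: gossip N0<->N3 -> N0.N0=(suspect,v1) N0.N1=(dead,v1) N0.N2=(alive,v0) N0.N3=(suspect,v1) | N3.N0=(suspect,v1) N3.N1=(suspect,v1) N3.N2=(alive,v0) N3.N3=(suspect,v1)
Op 9: gossip N1<->N2 -> N1.N0=(suspect,v1) N1.N1=(dead,v1) N1.N2=(alive,v0) N1.N3=(alive,v0) | N2.N0=(suspect,v1) N2.N1=(suspect,v1) N2.N2=(alive,v0) N2.N3=(alive,v0)
Op 10: gossip N0<->N1 -> N0.N0=(suspect,v1) N0.N1=(dead,v1) N0.N2=(alive,v0) N0.N3=(suspect,v1) | N1.N0=(suspect,v1) N1.N1=(dead,v1) N1.N2=(alive,v0) N1.N3=(suspect,v1)
Op 11: N1 marks N3=suspect -> (suspect,v2)
Op 12: gossip N1<->N3 -> N1.N0=(suspect,v1) N1.N1=(dead,v1) N1.N2=(alive,v0) N1.N3=(suspect,v2) | N3.N0=(suspect,v1) N3.N1=(suspect,v1) N3.N2=(alive,v0) N3.N3=(suspect,v2)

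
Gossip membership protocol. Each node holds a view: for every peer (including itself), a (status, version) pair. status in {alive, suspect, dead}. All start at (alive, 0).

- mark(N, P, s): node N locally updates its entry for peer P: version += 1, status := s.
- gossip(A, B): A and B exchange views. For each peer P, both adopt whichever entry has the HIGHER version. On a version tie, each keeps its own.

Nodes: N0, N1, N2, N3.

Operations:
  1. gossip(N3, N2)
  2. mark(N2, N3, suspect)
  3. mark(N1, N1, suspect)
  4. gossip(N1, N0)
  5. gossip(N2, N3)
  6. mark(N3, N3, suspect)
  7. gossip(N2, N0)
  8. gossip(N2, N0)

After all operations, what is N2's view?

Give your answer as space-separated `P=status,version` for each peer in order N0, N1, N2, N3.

Op 1: gossip N3<->N2 -> N3.N0=(alive,v0) N3.N1=(alive,v0) N3.N2=(alive,v0) N3.N3=(alive,v0) | N2.N0=(alive,v0) N2.N1=(alive,v0) N2.N2=(alive,v0) N2.N3=(alive,v0)
Op 2: N2 marks N3=suspect -> (suspect,v1)
Op 3: N1 marks N1=suspect -> (suspect,v1)
Op 4: gossip N1<->N0 -> N1.N0=(alive,v0) N1.N1=(suspect,v1) N1.N2=(alive,v0) N1.N3=(alive,v0) | N0.N0=(alive,v0) N0.N1=(suspect,v1) N0.N2=(alive,v0) N0.N3=(alive,v0)
Op 5: gossip N2<->N3 -> N2.N0=(alive,v0) N2.N1=(alive,v0) N2.N2=(alive,v0) N2.N3=(suspect,v1) | N3.N0=(alive,v0) N3.N1=(alive,v0) N3.N2=(alive,v0) N3.N3=(suspect,v1)
Op 6: N3 marks N3=suspect -> (suspect,v2)
Op 7: gossip N2<->N0 -> N2.N0=(alive,v0) N2.N1=(suspect,v1) N2.N2=(alive,v0) N2.N3=(suspect,v1) | N0.N0=(alive,v0) N0.N1=(suspect,v1) N0.N2=(alive,v0) N0.N3=(suspect,v1)
Op 8: gossip N2<->N0 -> N2.N0=(alive,v0) N2.N1=(suspect,v1) N2.N2=(alive,v0) N2.N3=(suspect,v1) | N0.N0=(alive,v0) N0.N1=(suspect,v1) N0.N2=(alive,v0) N0.N3=(suspect,v1)

Answer: N0=alive,0 N1=suspect,1 N2=alive,0 N3=suspect,1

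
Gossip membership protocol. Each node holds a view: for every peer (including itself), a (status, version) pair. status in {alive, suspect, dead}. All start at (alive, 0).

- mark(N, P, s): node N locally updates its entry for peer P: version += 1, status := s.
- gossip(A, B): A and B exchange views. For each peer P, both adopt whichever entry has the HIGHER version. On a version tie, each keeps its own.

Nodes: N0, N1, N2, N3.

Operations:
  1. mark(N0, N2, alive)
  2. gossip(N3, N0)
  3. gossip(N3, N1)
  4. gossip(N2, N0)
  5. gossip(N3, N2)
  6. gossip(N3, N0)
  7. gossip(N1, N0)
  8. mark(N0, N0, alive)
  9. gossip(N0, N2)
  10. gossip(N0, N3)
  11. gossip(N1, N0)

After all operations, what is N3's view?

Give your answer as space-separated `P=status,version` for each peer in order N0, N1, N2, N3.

Answer: N0=alive,1 N1=alive,0 N2=alive,1 N3=alive,0

Derivation:
Op 1: N0 marks N2=alive -> (alive,v1)
Op 2: gossip N3<->N0 -> N3.N0=(alive,v0) N3.N1=(alive,v0) N3.N2=(alive,v1) N3.N3=(alive,v0) | N0.N0=(alive,v0) N0.N1=(alive,v0) N0.N2=(alive,v1) N0.N3=(alive,v0)
Op 3: gossip N3<->N1 -> N3.N0=(alive,v0) N3.N1=(alive,v0) N3.N2=(alive,v1) N3.N3=(alive,v0) | N1.N0=(alive,v0) N1.N1=(alive,v0) N1.N2=(alive,v1) N1.N3=(alive,v0)
Op 4: gossip N2<->N0 -> N2.N0=(alive,v0) N2.N1=(alive,v0) N2.N2=(alive,v1) N2.N3=(alive,v0) | N0.N0=(alive,v0) N0.N1=(alive,v0) N0.N2=(alive,v1) N0.N3=(alive,v0)
Op 5: gossip N3<->N2 -> N3.N0=(alive,v0) N3.N1=(alive,v0) N3.N2=(alive,v1) N3.N3=(alive,v0) | N2.N0=(alive,v0) N2.N1=(alive,v0) N2.N2=(alive,v1) N2.N3=(alive,v0)
Op 6: gossip N3<->N0 -> N3.N0=(alive,v0) N3.N1=(alive,v0) N3.N2=(alive,v1) N3.N3=(alive,v0) | N0.N0=(alive,v0) N0.N1=(alive,v0) N0.N2=(alive,v1) N0.N3=(alive,v0)
Op 7: gossip N1<->N0 -> N1.N0=(alive,v0) N1.N1=(alive,v0) N1.N2=(alive,v1) N1.N3=(alive,v0) | N0.N0=(alive,v0) N0.N1=(alive,v0) N0.N2=(alive,v1) N0.N3=(alive,v0)
Op 8: N0 marks N0=alive -> (alive,v1)
Op 9: gossip N0<->N2 -> N0.N0=(alive,v1) N0.N1=(alive,v0) N0.N2=(alive,v1) N0.N3=(alive,v0) | N2.N0=(alive,v1) N2.N1=(alive,v0) N2.N2=(alive,v1) N2.N3=(alive,v0)
Op 10: gossip N0<->N3 -> N0.N0=(alive,v1) N0.N1=(alive,v0) N0.N2=(alive,v1) N0.N3=(alive,v0) | N3.N0=(alive,v1) N3.N1=(alive,v0) N3.N2=(alive,v1) N3.N3=(alive,v0)
Op 11: gossip N1<->N0 -> N1.N0=(alive,v1) N1.N1=(alive,v0) N1.N2=(alive,v1) N1.N3=(alive,v0) | N0.N0=(alive,v1) N0.N1=(alive,v0) N0.N2=(alive,v1) N0.N3=(alive,v0)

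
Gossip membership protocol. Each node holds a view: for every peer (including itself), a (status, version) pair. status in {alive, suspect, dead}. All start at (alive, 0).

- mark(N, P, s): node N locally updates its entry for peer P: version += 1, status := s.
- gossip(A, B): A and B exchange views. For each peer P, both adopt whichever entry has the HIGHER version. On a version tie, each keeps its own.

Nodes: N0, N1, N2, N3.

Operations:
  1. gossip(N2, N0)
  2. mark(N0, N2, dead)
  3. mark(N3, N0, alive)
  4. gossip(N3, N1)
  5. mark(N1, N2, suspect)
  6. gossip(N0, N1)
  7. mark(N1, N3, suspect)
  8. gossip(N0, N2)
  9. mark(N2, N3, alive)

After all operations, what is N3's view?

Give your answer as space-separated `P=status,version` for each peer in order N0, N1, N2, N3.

Op 1: gossip N2<->N0 -> N2.N0=(alive,v0) N2.N1=(alive,v0) N2.N2=(alive,v0) N2.N3=(alive,v0) | N0.N0=(alive,v0) N0.N1=(alive,v0) N0.N2=(alive,v0) N0.N3=(alive,v0)
Op 2: N0 marks N2=dead -> (dead,v1)
Op 3: N3 marks N0=alive -> (alive,v1)
Op 4: gossip N3<->N1 -> N3.N0=(alive,v1) N3.N1=(alive,v0) N3.N2=(alive,v0) N3.N3=(alive,v0) | N1.N0=(alive,v1) N1.N1=(alive,v0) N1.N2=(alive,v0) N1.N3=(alive,v0)
Op 5: N1 marks N2=suspect -> (suspect,v1)
Op 6: gossip N0<->N1 -> N0.N0=(alive,v1) N0.N1=(alive,v0) N0.N2=(dead,v1) N0.N3=(alive,v0) | N1.N0=(alive,v1) N1.N1=(alive,v0) N1.N2=(suspect,v1) N1.N3=(alive,v0)
Op 7: N1 marks N3=suspect -> (suspect,v1)
Op 8: gossip N0<->N2 -> N0.N0=(alive,v1) N0.N1=(alive,v0) N0.N2=(dead,v1) N0.N3=(alive,v0) | N2.N0=(alive,v1) N2.N1=(alive,v0) N2.N2=(dead,v1) N2.N3=(alive,v0)
Op 9: N2 marks N3=alive -> (alive,v1)

Answer: N0=alive,1 N1=alive,0 N2=alive,0 N3=alive,0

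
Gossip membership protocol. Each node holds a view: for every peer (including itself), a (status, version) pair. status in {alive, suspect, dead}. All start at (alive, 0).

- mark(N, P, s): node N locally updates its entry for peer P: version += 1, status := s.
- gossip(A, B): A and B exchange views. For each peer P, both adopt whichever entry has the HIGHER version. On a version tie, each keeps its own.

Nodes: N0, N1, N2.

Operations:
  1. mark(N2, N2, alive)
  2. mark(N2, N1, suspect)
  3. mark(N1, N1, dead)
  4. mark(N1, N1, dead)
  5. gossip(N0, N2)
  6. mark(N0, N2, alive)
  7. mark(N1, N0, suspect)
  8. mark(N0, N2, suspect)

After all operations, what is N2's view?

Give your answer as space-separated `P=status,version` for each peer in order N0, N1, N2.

Op 1: N2 marks N2=alive -> (alive,v1)
Op 2: N2 marks N1=suspect -> (suspect,v1)
Op 3: N1 marks N1=dead -> (dead,v1)
Op 4: N1 marks N1=dead -> (dead,v2)
Op 5: gossip N0<->N2 -> N0.N0=(alive,v0) N0.N1=(suspect,v1) N0.N2=(alive,v1) | N2.N0=(alive,v0) N2.N1=(suspect,v1) N2.N2=(alive,v1)
Op 6: N0 marks N2=alive -> (alive,v2)
Op 7: N1 marks N0=suspect -> (suspect,v1)
Op 8: N0 marks N2=suspect -> (suspect,v3)

Answer: N0=alive,0 N1=suspect,1 N2=alive,1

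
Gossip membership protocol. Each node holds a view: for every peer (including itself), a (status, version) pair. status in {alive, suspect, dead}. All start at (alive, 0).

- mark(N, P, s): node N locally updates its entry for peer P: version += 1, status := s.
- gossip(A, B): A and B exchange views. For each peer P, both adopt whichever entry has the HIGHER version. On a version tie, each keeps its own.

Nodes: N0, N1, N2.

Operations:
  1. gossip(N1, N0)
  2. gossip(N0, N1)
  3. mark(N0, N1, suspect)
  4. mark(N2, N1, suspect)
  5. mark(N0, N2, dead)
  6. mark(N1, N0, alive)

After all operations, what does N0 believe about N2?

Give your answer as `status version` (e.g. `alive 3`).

Answer: dead 1

Derivation:
Op 1: gossip N1<->N0 -> N1.N0=(alive,v0) N1.N1=(alive,v0) N1.N2=(alive,v0) | N0.N0=(alive,v0) N0.N1=(alive,v0) N0.N2=(alive,v0)
Op 2: gossip N0<->N1 -> N0.N0=(alive,v0) N0.N1=(alive,v0) N0.N2=(alive,v0) | N1.N0=(alive,v0) N1.N1=(alive,v0) N1.N2=(alive,v0)
Op 3: N0 marks N1=suspect -> (suspect,v1)
Op 4: N2 marks N1=suspect -> (suspect,v1)
Op 5: N0 marks N2=dead -> (dead,v1)
Op 6: N1 marks N0=alive -> (alive,v1)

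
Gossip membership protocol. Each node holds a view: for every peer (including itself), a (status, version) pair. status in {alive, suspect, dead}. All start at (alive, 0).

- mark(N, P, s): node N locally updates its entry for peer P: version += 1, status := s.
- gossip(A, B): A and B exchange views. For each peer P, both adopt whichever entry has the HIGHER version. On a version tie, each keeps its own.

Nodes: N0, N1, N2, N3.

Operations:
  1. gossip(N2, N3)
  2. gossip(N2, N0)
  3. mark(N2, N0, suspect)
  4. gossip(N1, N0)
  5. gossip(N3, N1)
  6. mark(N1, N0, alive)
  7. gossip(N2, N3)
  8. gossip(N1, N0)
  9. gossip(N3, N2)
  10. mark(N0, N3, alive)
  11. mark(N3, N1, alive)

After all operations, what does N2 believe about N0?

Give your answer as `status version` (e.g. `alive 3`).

Answer: suspect 1

Derivation:
Op 1: gossip N2<->N3 -> N2.N0=(alive,v0) N2.N1=(alive,v0) N2.N2=(alive,v0) N2.N3=(alive,v0) | N3.N0=(alive,v0) N3.N1=(alive,v0) N3.N2=(alive,v0) N3.N3=(alive,v0)
Op 2: gossip N2<->N0 -> N2.N0=(alive,v0) N2.N1=(alive,v0) N2.N2=(alive,v0) N2.N3=(alive,v0) | N0.N0=(alive,v0) N0.N1=(alive,v0) N0.N2=(alive,v0) N0.N3=(alive,v0)
Op 3: N2 marks N0=suspect -> (suspect,v1)
Op 4: gossip N1<->N0 -> N1.N0=(alive,v0) N1.N1=(alive,v0) N1.N2=(alive,v0) N1.N3=(alive,v0) | N0.N0=(alive,v0) N0.N1=(alive,v0) N0.N2=(alive,v0) N0.N3=(alive,v0)
Op 5: gossip N3<->N1 -> N3.N0=(alive,v0) N3.N1=(alive,v0) N3.N2=(alive,v0) N3.N3=(alive,v0) | N1.N0=(alive,v0) N1.N1=(alive,v0) N1.N2=(alive,v0) N1.N3=(alive,v0)
Op 6: N1 marks N0=alive -> (alive,v1)
Op 7: gossip N2<->N3 -> N2.N0=(suspect,v1) N2.N1=(alive,v0) N2.N2=(alive,v0) N2.N3=(alive,v0) | N3.N0=(suspect,v1) N3.N1=(alive,v0) N3.N2=(alive,v0) N3.N3=(alive,v0)
Op 8: gossip N1<->N0 -> N1.N0=(alive,v1) N1.N1=(alive,v0) N1.N2=(alive,v0) N1.N3=(alive,v0) | N0.N0=(alive,v1) N0.N1=(alive,v0) N0.N2=(alive,v0) N0.N3=(alive,v0)
Op 9: gossip N3<->N2 -> N3.N0=(suspect,v1) N3.N1=(alive,v0) N3.N2=(alive,v0) N3.N3=(alive,v0) | N2.N0=(suspect,v1) N2.N1=(alive,v0) N2.N2=(alive,v0) N2.N3=(alive,v0)
Op 10: N0 marks N3=alive -> (alive,v1)
Op 11: N3 marks N1=alive -> (alive,v1)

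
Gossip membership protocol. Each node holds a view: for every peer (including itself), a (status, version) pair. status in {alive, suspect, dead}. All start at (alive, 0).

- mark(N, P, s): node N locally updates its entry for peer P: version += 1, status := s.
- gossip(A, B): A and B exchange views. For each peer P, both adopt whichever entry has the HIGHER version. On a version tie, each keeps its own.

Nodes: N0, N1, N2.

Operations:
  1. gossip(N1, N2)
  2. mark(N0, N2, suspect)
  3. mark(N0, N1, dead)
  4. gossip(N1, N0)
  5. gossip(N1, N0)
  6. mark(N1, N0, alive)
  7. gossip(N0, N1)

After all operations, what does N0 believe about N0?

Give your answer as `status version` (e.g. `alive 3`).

Answer: alive 1

Derivation:
Op 1: gossip N1<->N2 -> N1.N0=(alive,v0) N1.N1=(alive,v0) N1.N2=(alive,v0) | N2.N0=(alive,v0) N2.N1=(alive,v0) N2.N2=(alive,v0)
Op 2: N0 marks N2=suspect -> (suspect,v1)
Op 3: N0 marks N1=dead -> (dead,v1)
Op 4: gossip N1<->N0 -> N1.N0=(alive,v0) N1.N1=(dead,v1) N1.N2=(suspect,v1) | N0.N0=(alive,v0) N0.N1=(dead,v1) N0.N2=(suspect,v1)
Op 5: gossip N1<->N0 -> N1.N0=(alive,v0) N1.N1=(dead,v1) N1.N2=(suspect,v1) | N0.N0=(alive,v0) N0.N1=(dead,v1) N0.N2=(suspect,v1)
Op 6: N1 marks N0=alive -> (alive,v1)
Op 7: gossip N0<->N1 -> N0.N0=(alive,v1) N0.N1=(dead,v1) N0.N2=(suspect,v1) | N1.N0=(alive,v1) N1.N1=(dead,v1) N1.N2=(suspect,v1)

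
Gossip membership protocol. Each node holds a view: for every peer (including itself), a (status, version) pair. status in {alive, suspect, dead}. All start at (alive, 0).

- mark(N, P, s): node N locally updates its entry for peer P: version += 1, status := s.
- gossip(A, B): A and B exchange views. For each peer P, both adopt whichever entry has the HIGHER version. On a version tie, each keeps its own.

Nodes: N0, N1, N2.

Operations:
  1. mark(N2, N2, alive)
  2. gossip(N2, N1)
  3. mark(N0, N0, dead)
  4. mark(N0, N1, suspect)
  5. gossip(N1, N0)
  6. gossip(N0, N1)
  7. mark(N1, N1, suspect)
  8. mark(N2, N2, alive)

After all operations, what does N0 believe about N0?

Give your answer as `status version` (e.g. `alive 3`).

Op 1: N2 marks N2=alive -> (alive,v1)
Op 2: gossip N2<->N1 -> N2.N0=(alive,v0) N2.N1=(alive,v0) N2.N2=(alive,v1) | N1.N0=(alive,v0) N1.N1=(alive,v0) N1.N2=(alive,v1)
Op 3: N0 marks N0=dead -> (dead,v1)
Op 4: N0 marks N1=suspect -> (suspect,v1)
Op 5: gossip N1<->N0 -> N1.N0=(dead,v1) N1.N1=(suspect,v1) N1.N2=(alive,v1) | N0.N0=(dead,v1) N0.N1=(suspect,v1) N0.N2=(alive,v1)
Op 6: gossip N0<->N1 -> N0.N0=(dead,v1) N0.N1=(suspect,v1) N0.N2=(alive,v1) | N1.N0=(dead,v1) N1.N1=(suspect,v1) N1.N2=(alive,v1)
Op 7: N1 marks N1=suspect -> (suspect,v2)
Op 8: N2 marks N2=alive -> (alive,v2)

Answer: dead 1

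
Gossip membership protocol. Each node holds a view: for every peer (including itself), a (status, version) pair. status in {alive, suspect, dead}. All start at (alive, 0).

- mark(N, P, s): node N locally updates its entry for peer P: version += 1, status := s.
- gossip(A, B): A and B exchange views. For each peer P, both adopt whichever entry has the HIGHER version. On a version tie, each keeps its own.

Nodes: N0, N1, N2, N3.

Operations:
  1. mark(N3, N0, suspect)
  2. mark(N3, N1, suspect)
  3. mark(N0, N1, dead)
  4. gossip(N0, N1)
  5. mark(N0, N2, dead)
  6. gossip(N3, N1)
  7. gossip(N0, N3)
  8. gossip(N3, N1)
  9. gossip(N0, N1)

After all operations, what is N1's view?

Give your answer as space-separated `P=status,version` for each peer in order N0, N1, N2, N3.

Op 1: N3 marks N0=suspect -> (suspect,v1)
Op 2: N3 marks N1=suspect -> (suspect,v1)
Op 3: N0 marks N1=dead -> (dead,v1)
Op 4: gossip N0<->N1 -> N0.N0=(alive,v0) N0.N1=(dead,v1) N0.N2=(alive,v0) N0.N3=(alive,v0) | N1.N0=(alive,v0) N1.N1=(dead,v1) N1.N2=(alive,v0) N1.N3=(alive,v0)
Op 5: N0 marks N2=dead -> (dead,v1)
Op 6: gossip N3<->N1 -> N3.N0=(suspect,v1) N3.N1=(suspect,v1) N3.N2=(alive,v0) N3.N3=(alive,v0) | N1.N0=(suspect,v1) N1.N1=(dead,v1) N1.N2=(alive,v0) N1.N3=(alive,v0)
Op 7: gossip N0<->N3 -> N0.N0=(suspect,v1) N0.N1=(dead,v1) N0.N2=(dead,v1) N0.N3=(alive,v0) | N3.N0=(suspect,v1) N3.N1=(suspect,v1) N3.N2=(dead,v1) N3.N3=(alive,v0)
Op 8: gossip N3<->N1 -> N3.N0=(suspect,v1) N3.N1=(suspect,v1) N3.N2=(dead,v1) N3.N3=(alive,v0) | N1.N0=(suspect,v1) N1.N1=(dead,v1) N1.N2=(dead,v1) N1.N3=(alive,v0)
Op 9: gossip N0<->N1 -> N0.N0=(suspect,v1) N0.N1=(dead,v1) N0.N2=(dead,v1) N0.N3=(alive,v0) | N1.N0=(suspect,v1) N1.N1=(dead,v1) N1.N2=(dead,v1) N1.N3=(alive,v0)

Answer: N0=suspect,1 N1=dead,1 N2=dead,1 N3=alive,0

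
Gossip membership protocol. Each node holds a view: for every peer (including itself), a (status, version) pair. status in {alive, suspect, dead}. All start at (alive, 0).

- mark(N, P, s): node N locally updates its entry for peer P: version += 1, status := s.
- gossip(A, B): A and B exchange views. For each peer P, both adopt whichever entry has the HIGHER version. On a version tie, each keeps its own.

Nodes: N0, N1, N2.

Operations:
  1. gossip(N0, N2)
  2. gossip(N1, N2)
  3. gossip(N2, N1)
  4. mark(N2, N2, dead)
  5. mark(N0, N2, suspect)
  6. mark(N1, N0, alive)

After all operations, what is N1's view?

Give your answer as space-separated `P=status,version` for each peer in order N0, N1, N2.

Answer: N0=alive,1 N1=alive,0 N2=alive,0

Derivation:
Op 1: gossip N0<->N2 -> N0.N0=(alive,v0) N0.N1=(alive,v0) N0.N2=(alive,v0) | N2.N0=(alive,v0) N2.N1=(alive,v0) N2.N2=(alive,v0)
Op 2: gossip N1<->N2 -> N1.N0=(alive,v0) N1.N1=(alive,v0) N1.N2=(alive,v0) | N2.N0=(alive,v0) N2.N1=(alive,v0) N2.N2=(alive,v0)
Op 3: gossip N2<->N1 -> N2.N0=(alive,v0) N2.N1=(alive,v0) N2.N2=(alive,v0) | N1.N0=(alive,v0) N1.N1=(alive,v0) N1.N2=(alive,v0)
Op 4: N2 marks N2=dead -> (dead,v1)
Op 5: N0 marks N2=suspect -> (suspect,v1)
Op 6: N1 marks N0=alive -> (alive,v1)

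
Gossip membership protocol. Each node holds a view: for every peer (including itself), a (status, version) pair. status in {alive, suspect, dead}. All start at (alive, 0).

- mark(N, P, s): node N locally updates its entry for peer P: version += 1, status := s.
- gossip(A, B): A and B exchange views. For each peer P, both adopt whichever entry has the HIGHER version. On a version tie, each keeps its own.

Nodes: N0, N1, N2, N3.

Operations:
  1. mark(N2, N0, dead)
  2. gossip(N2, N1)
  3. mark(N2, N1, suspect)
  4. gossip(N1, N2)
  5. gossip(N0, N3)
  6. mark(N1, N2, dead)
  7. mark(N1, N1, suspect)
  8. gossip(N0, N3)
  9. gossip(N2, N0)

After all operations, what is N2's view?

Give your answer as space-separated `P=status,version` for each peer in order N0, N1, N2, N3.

Answer: N0=dead,1 N1=suspect,1 N2=alive,0 N3=alive,0

Derivation:
Op 1: N2 marks N0=dead -> (dead,v1)
Op 2: gossip N2<->N1 -> N2.N0=(dead,v1) N2.N1=(alive,v0) N2.N2=(alive,v0) N2.N3=(alive,v0) | N1.N0=(dead,v1) N1.N1=(alive,v0) N1.N2=(alive,v0) N1.N3=(alive,v0)
Op 3: N2 marks N1=suspect -> (suspect,v1)
Op 4: gossip N1<->N2 -> N1.N0=(dead,v1) N1.N1=(suspect,v1) N1.N2=(alive,v0) N1.N3=(alive,v0) | N2.N0=(dead,v1) N2.N1=(suspect,v1) N2.N2=(alive,v0) N2.N3=(alive,v0)
Op 5: gossip N0<->N3 -> N0.N0=(alive,v0) N0.N1=(alive,v0) N0.N2=(alive,v0) N0.N3=(alive,v0) | N3.N0=(alive,v0) N3.N1=(alive,v0) N3.N2=(alive,v0) N3.N3=(alive,v0)
Op 6: N1 marks N2=dead -> (dead,v1)
Op 7: N1 marks N1=suspect -> (suspect,v2)
Op 8: gossip N0<->N3 -> N0.N0=(alive,v0) N0.N1=(alive,v0) N0.N2=(alive,v0) N0.N3=(alive,v0) | N3.N0=(alive,v0) N3.N1=(alive,v0) N3.N2=(alive,v0) N3.N3=(alive,v0)
Op 9: gossip N2<->N0 -> N2.N0=(dead,v1) N2.N1=(suspect,v1) N2.N2=(alive,v0) N2.N3=(alive,v0) | N0.N0=(dead,v1) N0.N1=(suspect,v1) N0.N2=(alive,v0) N0.N3=(alive,v0)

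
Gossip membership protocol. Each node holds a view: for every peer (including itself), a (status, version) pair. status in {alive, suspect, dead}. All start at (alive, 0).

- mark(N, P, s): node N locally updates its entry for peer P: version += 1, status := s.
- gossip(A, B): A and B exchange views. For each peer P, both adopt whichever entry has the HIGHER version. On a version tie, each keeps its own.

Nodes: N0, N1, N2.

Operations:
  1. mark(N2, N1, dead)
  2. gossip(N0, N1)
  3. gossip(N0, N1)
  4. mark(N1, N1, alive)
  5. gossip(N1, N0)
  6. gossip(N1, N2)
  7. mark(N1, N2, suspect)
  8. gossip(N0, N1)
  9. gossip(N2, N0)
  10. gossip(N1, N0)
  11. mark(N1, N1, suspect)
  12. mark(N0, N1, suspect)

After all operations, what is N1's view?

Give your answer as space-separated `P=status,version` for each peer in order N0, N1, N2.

Answer: N0=alive,0 N1=suspect,2 N2=suspect,1

Derivation:
Op 1: N2 marks N1=dead -> (dead,v1)
Op 2: gossip N0<->N1 -> N0.N0=(alive,v0) N0.N1=(alive,v0) N0.N2=(alive,v0) | N1.N0=(alive,v0) N1.N1=(alive,v0) N1.N2=(alive,v0)
Op 3: gossip N0<->N1 -> N0.N0=(alive,v0) N0.N1=(alive,v0) N0.N2=(alive,v0) | N1.N0=(alive,v0) N1.N1=(alive,v0) N1.N2=(alive,v0)
Op 4: N1 marks N1=alive -> (alive,v1)
Op 5: gossip N1<->N0 -> N1.N0=(alive,v0) N1.N1=(alive,v1) N1.N2=(alive,v0) | N0.N0=(alive,v0) N0.N1=(alive,v1) N0.N2=(alive,v0)
Op 6: gossip N1<->N2 -> N1.N0=(alive,v0) N1.N1=(alive,v1) N1.N2=(alive,v0) | N2.N0=(alive,v0) N2.N1=(dead,v1) N2.N2=(alive,v0)
Op 7: N1 marks N2=suspect -> (suspect,v1)
Op 8: gossip N0<->N1 -> N0.N0=(alive,v0) N0.N1=(alive,v1) N0.N2=(suspect,v1) | N1.N0=(alive,v0) N1.N1=(alive,v1) N1.N2=(suspect,v1)
Op 9: gossip N2<->N0 -> N2.N0=(alive,v0) N2.N1=(dead,v1) N2.N2=(suspect,v1) | N0.N0=(alive,v0) N0.N1=(alive,v1) N0.N2=(suspect,v1)
Op 10: gossip N1<->N0 -> N1.N0=(alive,v0) N1.N1=(alive,v1) N1.N2=(suspect,v1) | N0.N0=(alive,v0) N0.N1=(alive,v1) N0.N2=(suspect,v1)
Op 11: N1 marks N1=suspect -> (suspect,v2)
Op 12: N0 marks N1=suspect -> (suspect,v2)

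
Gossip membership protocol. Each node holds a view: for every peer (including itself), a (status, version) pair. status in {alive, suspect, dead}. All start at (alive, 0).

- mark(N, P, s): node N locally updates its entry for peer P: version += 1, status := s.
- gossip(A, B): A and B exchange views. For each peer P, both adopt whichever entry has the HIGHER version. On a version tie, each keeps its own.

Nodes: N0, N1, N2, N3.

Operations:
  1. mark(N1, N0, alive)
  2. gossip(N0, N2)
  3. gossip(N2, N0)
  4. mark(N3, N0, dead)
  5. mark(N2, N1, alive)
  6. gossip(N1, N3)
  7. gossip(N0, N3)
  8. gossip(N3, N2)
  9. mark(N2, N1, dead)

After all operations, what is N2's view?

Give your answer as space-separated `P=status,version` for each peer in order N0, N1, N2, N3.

Op 1: N1 marks N0=alive -> (alive,v1)
Op 2: gossip N0<->N2 -> N0.N0=(alive,v0) N0.N1=(alive,v0) N0.N2=(alive,v0) N0.N3=(alive,v0) | N2.N0=(alive,v0) N2.N1=(alive,v0) N2.N2=(alive,v0) N2.N3=(alive,v0)
Op 3: gossip N2<->N0 -> N2.N0=(alive,v0) N2.N1=(alive,v0) N2.N2=(alive,v0) N2.N3=(alive,v0) | N0.N0=(alive,v0) N0.N1=(alive,v0) N0.N2=(alive,v0) N0.N3=(alive,v0)
Op 4: N3 marks N0=dead -> (dead,v1)
Op 5: N2 marks N1=alive -> (alive,v1)
Op 6: gossip N1<->N3 -> N1.N0=(alive,v1) N1.N1=(alive,v0) N1.N2=(alive,v0) N1.N3=(alive,v0) | N3.N0=(dead,v1) N3.N1=(alive,v0) N3.N2=(alive,v0) N3.N3=(alive,v0)
Op 7: gossip N0<->N3 -> N0.N0=(dead,v1) N0.N1=(alive,v0) N0.N2=(alive,v0) N0.N3=(alive,v0) | N3.N0=(dead,v1) N3.N1=(alive,v0) N3.N2=(alive,v0) N3.N3=(alive,v0)
Op 8: gossip N3<->N2 -> N3.N0=(dead,v1) N3.N1=(alive,v1) N3.N2=(alive,v0) N3.N3=(alive,v0) | N2.N0=(dead,v1) N2.N1=(alive,v1) N2.N2=(alive,v0) N2.N3=(alive,v0)
Op 9: N2 marks N1=dead -> (dead,v2)

Answer: N0=dead,1 N1=dead,2 N2=alive,0 N3=alive,0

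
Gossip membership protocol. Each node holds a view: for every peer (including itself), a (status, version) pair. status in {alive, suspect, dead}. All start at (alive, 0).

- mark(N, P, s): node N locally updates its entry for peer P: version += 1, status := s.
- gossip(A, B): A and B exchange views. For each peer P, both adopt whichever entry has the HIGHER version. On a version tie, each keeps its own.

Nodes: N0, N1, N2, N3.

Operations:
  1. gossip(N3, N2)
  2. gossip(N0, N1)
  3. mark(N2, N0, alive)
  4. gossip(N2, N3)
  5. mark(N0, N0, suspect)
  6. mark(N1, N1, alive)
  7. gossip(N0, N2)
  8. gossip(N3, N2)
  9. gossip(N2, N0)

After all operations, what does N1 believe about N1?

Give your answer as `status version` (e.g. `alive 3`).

Op 1: gossip N3<->N2 -> N3.N0=(alive,v0) N3.N1=(alive,v0) N3.N2=(alive,v0) N3.N3=(alive,v0) | N2.N0=(alive,v0) N2.N1=(alive,v0) N2.N2=(alive,v0) N2.N3=(alive,v0)
Op 2: gossip N0<->N1 -> N0.N0=(alive,v0) N0.N1=(alive,v0) N0.N2=(alive,v0) N0.N3=(alive,v0) | N1.N0=(alive,v0) N1.N1=(alive,v0) N1.N2=(alive,v0) N1.N3=(alive,v0)
Op 3: N2 marks N0=alive -> (alive,v1)
Op 4: gossip N2<->N3 -> N2.N0=(alive,v1) N2.N1=(alive,v0) N2.N2=(alive,v0) N2.N3=(alive,v0) | N3.N0=(alive,v1) N3.N1=(alive,v0) N3.N2=(alive,v0) N3.N3=(alive,v0)
Op 5: N0 marks N0=suspect -> (suspect,v1)
Op 6: N1 marks N1=alive -> (alive,v1)
Op 7: gossip N0<->N2 -> N0.N0=(suspect,v1) N0.N1=(alive,v0) N0.N2=(alive,v0) N0.N3=(alive,v0) | N2.N0=(alive,v1) N2.N1=(alive,v0) N2.N2=(alive,v0) N2.N3=(alive,v0)
Op 8: gossip N3<->N2 -> N3.N0=(alive,v1) N3.N1=(alive,v0) N3.N2=(alive,v0) N3.N3=(alive,v0) | N2.N0=(alive,v1) N2.N1=(alive,v0) N2.N2=(alive,v0) N2.N3=(alive,v0)
Op 9: gossip N2<->N0 -> N2.N0=(alive,v1) N2.N1=(alive,v0) N2.N2=(alive,v0) N2.N3=(alive,v0) | N0.N0=(suspect,v1) N0.N1=(alive,v0) N0.N2=(alive,v0) N0.N3=(alive,v0)

Answer: alive 1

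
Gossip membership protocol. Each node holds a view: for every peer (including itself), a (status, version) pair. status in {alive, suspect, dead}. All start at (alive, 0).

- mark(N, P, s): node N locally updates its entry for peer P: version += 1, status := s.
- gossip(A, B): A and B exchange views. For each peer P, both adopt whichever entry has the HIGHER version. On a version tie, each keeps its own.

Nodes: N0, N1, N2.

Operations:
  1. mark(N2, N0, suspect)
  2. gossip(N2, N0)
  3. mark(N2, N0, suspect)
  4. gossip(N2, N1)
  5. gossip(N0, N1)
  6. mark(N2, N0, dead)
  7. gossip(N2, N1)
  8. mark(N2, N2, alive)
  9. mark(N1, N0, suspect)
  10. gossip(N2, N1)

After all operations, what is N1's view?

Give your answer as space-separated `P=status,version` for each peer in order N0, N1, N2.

Op 1: N2 marks N0=suspect -> (suspect,v1)
Op 2: gossip N2<->N0 -> N2.N0=(suspect,v1) N2.N1=(alive,v0) N2.N2=(alive,v0) | N0.N0=(suspect,v1) N0.N1=(alive,v0) N0.N2=(alive,v0)
Op 3: N2 marks N0=suspect -> (suspect,v2)
Op 4: gossip N2<->N1 -> N2.N0=(suspect,v2) N2.N1=(alive,v0) N2.N2=(alive,v0) | N1.N0=(suspect,v2) N1.N1=(alive,v0) N1.N2=(alive,v0)
Op 5: gossip N0<->N1 -> N0.N0=(suspect,v2) N0.N1=(alive,v0) N0.N2=(alive,v0) | N1.N0=(suspect,v2) N1.N1=(alive,v0) N1.N2=(alive,v0)
Op 6: N2 marks N0=dead -> (dead,v3)
Op 7: gossip N2<->N1 -> N2.N0=(dead,v3) N2.N1=(alive,v0) N2.N2=(alive,v0) | N1.N0=(dead,v3) N1.N1=(alive,v0) N1.N2=(alive,v0)
Op 8: N2 marks N2=alive -> (alive,v1)
Op 9: N1 marks N0=suspect -> (suspect,v4)
Op 10: gossip N2<->N1 -> N2.N0=(suspect,v4) N2.N1=(alive,v0) N2.N2=(alive,v1) | N1.N0=(suspect,v4) N1.N1=(alive,v0) N1.N2=(alive,v1)

Answer: N0=suspect,4 N1=alive,0 N2=alive,1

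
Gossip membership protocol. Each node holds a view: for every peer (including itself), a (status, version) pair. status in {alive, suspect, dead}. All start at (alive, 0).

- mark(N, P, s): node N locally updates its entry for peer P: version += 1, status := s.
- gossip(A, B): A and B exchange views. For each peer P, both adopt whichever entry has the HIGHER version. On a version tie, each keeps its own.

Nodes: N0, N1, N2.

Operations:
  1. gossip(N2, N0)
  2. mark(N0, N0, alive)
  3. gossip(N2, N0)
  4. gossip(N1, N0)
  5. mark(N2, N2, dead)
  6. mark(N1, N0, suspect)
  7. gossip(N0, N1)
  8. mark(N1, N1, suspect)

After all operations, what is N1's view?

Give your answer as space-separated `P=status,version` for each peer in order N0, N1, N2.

Answer: N0=suspect,2 N1=suspect,1 N2=alive,0

Derivation:
Op 1: gossip N2<->N0 -> N2.N0=(alive,v0) N2.N1=(alive,v0) N2.N2=(alive,v0) | N0.N0=(alive,v0) N0.N1=(alive,v0) N0.N2=(alive,v0)
Op 2: N0 marks N0=alive -> (alive,v1)
Op 3: gossip N2<->N0 -> N2.N0=(alive,v1) N2.N1=(alive,v0) N2.N2=(alive,v0) | N0.N0=(alive,v1) N0.N1=(alive,v0) N0.N2=(alive,v0)
Op 4: gossip N1<->N0 -> N1.N0=(alive,v1) N1.N1=(alive,v0) N1.N2=(alive,v0) | N0.N0=(alive,v1) N0.N1=(alive,v0) N0.N2=(alive,v0)
Op 5: N2 marks N2=dead -> (dead,v1)
Op 6: N1 marks N0=suspect -> (suspect,v2)
Op 7: gossip N0<->N1 -> N0.N0=(suspect,v2) N0.N1=(alive,v0) N0.N2=(alive,v0) | N1.N0=(suspect,v2) N1.N1=(alive,v0) N1.N2=(alive,v0)
Op 8: N1 marks N1=suspect -> (suspect,v1)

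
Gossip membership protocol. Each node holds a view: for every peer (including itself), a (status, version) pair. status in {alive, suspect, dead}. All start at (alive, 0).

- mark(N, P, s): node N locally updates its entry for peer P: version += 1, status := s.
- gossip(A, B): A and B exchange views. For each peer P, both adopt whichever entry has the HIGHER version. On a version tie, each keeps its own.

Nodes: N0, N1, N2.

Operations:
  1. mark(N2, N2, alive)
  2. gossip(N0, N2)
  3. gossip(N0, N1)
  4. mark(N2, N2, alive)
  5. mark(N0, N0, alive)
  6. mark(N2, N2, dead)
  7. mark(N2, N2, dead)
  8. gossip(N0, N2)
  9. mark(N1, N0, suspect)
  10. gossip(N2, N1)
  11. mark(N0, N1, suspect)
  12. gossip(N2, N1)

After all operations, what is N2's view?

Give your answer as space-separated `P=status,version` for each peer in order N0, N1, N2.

Op 1: N2 marks N2=alive -> (alive,v1)
Op 2: gossip N0<->N2 -> N0.N0=(alive,v0) N0.N1=(alive,v0) N0.N2=(alive,v1) | N2.N0=(alive,v0) N2.N1=(alive,v0) N2.N2=(alive,v1)
Op 3: gossip N0<->N1 -> N0.N0=(alive,v0) N0.N1=(alive,v0) N0.N2=(alive,v1) | N1.N0=(alive,v0) N1.N1=(alive,v0) N1.N2=(alive,v1)
Op 4: N2 marks N2=alive -> (alive,v2)
Op 5: N0 marks N0=alive -> (alive,v1)
Op 6: N2 marks N2=dead -> (dead,v3)
Op 7: N2 marks N2=dead -> (dead,v4)
Op 8: gossip N0<->N2 -> N0.N0=(alive,v1) N0.N1=(alive,v0) N0.N2=(dead,v4) | N2.N0=(alive,v1) N2.N1=(alive,v0) N2.N2=(dead,v4)
Op 9: N1 marks N0=suspect -> (suspect,v1)
Op 10: gossip N2<->N1 -> N2.N0=(alive,v1) N2.N1=(alive,v0) N2.N2=(dead,v4) | N1.N0=(suspect,v1) N1.N1=(alive,v0) N1.N2=(dead,v4)
Op 11: N0 marks N1=suspect -> (suspect,v1)
Op 12: gossip N2<->N1 -> N2.N0=(alive,v1) N2.N1=(alive,v0) N2.N2=(dead,v4) | N1.N0=(suspect,v1) N1.N1=(alive,v0) N1.N2=(dead,v4)

Answer: N0=alive,1 N1=alive,0 N2=dead,4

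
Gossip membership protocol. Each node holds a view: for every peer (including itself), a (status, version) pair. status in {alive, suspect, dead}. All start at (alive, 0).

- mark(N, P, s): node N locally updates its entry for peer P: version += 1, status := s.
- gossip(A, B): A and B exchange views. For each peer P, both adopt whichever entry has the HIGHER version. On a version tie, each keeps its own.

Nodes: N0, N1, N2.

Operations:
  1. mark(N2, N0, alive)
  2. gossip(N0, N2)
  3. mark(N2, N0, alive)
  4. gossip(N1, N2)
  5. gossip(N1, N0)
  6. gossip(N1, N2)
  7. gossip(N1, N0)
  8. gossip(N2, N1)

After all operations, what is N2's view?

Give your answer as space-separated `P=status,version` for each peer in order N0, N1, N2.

Op 1: N2 marks N0=alive -> (alive,v1)
Op 2: gossip N0<->N2 -> N0.N0=(alive,v1) N0.N1=(alive,v0) N0.N2=(alive,v0) | N2.N0=(alive,v1) N2.N1=(alive,v0) N2.N2=(alive,v0)
Op 3: N2 marks N0=alive -> (alive,v2)
Op 4: gossip N1<->N2 -> N1.N0=(alive,v2) N1.N1=(alive,v0) N1.N2=(alive,v0) | N2.N0=(alive,v2) N2.N1=(alive,v0) N2.N2=(alive,v0)
Op 5: gossip N1<->N0 -> N1.N0=(alive,v2) N1.N1=(alive,v0) N1.N2=(alive,v0) | N0.N0=(alive,v2) N0.N1=(alive,v0) N0.N2=(alive,v0)
Op 6: gossip N1<->N2 -> N1.N0=(alive,v2) N1.N1=(alive,v0) N1.N2=(alive,v0) | N2.N0=(alive,v2) N2.N1=(alive,v0) N2.N2=(alive,v0)
Op 7: gossip N1<->N0 -> N1.N0=(alive,v2) N1.N1=(alive,v0) N1.N2=(alive,v0) | N0.N0=(alive,v2) N0.N1=(alive,v0) N0.N2=(alive,v0)
Op 8: gossip N2<->N1 -> N2.N0=(alive,v2) N2.N1=(alive,v0) N2.N2=(alive,v0) | N1.N0=(alive,v2) N1.N1=(alive,v0) N1.N2=(alive,v0)

Answer: N0=alive,2 N1=alive,0 N2=alive,0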